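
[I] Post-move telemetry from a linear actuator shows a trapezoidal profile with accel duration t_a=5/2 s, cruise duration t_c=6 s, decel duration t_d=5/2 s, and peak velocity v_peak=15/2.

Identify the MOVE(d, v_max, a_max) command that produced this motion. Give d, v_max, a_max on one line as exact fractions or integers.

a_max = (15/2)/(5/2) = 3
d_a = ½·15/2·5/2 = 75/8; d_c = 15/2·6 = 45
d = 2·75/8 + 45 = 255/4
t_c = 6 > 0 ⇒ limit active, v_max = 15/2

d=255/4 v_max=15/2 a_max=3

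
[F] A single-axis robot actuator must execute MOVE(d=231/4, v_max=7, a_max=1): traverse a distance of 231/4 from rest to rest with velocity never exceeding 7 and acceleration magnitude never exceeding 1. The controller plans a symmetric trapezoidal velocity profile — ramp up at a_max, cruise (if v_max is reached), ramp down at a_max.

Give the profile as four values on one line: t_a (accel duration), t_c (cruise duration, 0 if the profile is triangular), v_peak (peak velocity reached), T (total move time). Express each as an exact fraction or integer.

t_a=7 t_c=5/4 v_peak=7 T=61/4

(v_max)²/a_max = 7²/1 = 49
231/4 ≥ 49 so v_max reached
t_a = 7/1 = 7; v_peak = 7
d_cruise = 231/4 − 49 = 35/4; t_c = (35/4)/7 = 5/4
T = 2·7 + 5/4 = 61/4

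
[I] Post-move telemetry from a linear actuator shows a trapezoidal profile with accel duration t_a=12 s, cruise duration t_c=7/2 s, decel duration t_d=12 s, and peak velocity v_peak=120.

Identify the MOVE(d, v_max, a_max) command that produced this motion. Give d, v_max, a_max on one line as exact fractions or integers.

d=1860 v_max=120 a_max=10

a_max = 120/12 = 10
d_a = ½·120·12 = 720; d_c = 120·7/2 = 420
d = 2·720 + 420 = 1860
t_c = 7/2 > 0 so v_max = 120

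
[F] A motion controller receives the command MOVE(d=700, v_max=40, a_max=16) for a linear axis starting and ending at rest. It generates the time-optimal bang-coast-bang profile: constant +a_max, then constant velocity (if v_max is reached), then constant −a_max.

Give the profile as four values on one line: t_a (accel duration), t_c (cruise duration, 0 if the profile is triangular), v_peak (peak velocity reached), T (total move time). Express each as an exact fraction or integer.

(v_max)²/a_max = 40²/16 = 100
700 ≥ 100 → trapezoidal
t_a = 40/16 = 5/2; v_peak = 40
d_cruise = 700 − 100 = 600; t_c = 600/40 = 15
T = 2·5/2 + 15 = 20

t_a=5/2 t_c=15 v_peak=40 T=20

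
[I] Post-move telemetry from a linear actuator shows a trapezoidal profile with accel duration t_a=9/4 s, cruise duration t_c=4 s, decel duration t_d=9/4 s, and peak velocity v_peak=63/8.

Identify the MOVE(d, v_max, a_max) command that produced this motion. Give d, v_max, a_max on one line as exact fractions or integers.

d=1575/32 v_max=63/8 a_max=7/2

a_max = (63/8)/(9/4) = 7/2
d_a = ½·63/8·9/4 = 567/64; d_c = 63/8·4 = 63/2
d = 2·567/64 + 63/2 = 1575/32
t_c = 4 > 0 ⇒ limit active, v_max = 63/8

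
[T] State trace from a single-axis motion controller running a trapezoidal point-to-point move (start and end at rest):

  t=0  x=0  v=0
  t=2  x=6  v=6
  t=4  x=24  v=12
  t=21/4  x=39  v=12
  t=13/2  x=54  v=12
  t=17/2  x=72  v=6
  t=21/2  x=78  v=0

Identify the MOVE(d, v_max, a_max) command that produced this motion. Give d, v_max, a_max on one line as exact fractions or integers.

d=78 v_max=12 a_max=3

final state: t=21/2, x=78, v=0 → d = 78
a_max = (6−0)/(2−0) = 3
max v = 12 over t∈[4,13/2] → v_max = 12
check: 12·(4+5/2) = 78 ✓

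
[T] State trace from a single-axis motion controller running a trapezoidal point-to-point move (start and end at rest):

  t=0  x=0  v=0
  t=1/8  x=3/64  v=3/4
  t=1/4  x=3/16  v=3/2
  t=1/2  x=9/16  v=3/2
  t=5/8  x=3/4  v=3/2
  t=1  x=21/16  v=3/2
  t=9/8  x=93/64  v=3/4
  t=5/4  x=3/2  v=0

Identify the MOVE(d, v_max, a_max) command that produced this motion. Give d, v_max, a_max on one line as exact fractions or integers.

final state: t=5/4, x=3/2, v=0 → d = 3/2
a_max = (3/4−0)/(1/8−0) = 6
max v = 3/2 over t∈[1/4,1] → v_max = 3/2
check: 3/2·(1/4+3/4) = 3/2 ✓

d=3/2 v_max=3/2 a_max=6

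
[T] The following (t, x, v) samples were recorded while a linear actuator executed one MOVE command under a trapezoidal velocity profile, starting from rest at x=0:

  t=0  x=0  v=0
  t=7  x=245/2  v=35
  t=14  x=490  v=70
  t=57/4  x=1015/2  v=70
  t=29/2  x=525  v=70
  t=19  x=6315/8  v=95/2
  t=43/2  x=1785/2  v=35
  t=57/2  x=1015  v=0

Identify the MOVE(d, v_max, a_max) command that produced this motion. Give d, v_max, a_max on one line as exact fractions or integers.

d=1015 v_max=70 a_max=5

final state: t=57/2, x=1015, v=0 → d = 1015
a_max = (35−0)/(7−0) = 5
max v = 70 over t∈[14,29/2] → v_max = 70
check: 70·(14+1/2) = 1015 ✓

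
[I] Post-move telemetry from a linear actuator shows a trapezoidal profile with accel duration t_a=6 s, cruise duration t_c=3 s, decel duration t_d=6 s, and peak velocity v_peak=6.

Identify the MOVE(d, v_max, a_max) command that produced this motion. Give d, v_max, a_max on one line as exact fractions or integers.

d=54 v_max=6 a_max=1

a_max = 6/6 = 1
d_a = ½·6·6 = 18; d_c = 6·3 = 18
d = 2·18 + 18 = 54
t_c = 3 > 0 so v_max = 6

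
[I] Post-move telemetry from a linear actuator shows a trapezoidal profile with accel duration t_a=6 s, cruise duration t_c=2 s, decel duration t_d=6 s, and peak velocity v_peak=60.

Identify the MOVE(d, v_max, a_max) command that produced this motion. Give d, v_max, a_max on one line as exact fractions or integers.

d=480 v_max=60 a_max=10

a_max = 60/6 = 10
d_a = ½·60·6 = 180; d_c = 60·2 = 120
d = 2·180 + 120 = 480
t_c = 2 > 0 ⇒ limit active, v_max = 60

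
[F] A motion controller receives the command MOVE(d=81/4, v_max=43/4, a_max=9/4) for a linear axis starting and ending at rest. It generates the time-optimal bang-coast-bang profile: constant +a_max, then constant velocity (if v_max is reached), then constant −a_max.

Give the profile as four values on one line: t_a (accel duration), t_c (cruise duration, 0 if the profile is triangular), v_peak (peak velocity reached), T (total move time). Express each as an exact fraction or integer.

(v_max)²/a_max = (43/4)²/(9/4) = 1849/36
81/4 < 1849/36 so t_c = 0
v_peak = √(81/4·9/4) = √(729/16) = 27/4
t_a = (27/4)/(9/4) = 3; t_c = 0
T = 2·3 = 6

t_a=3 t_c=0 v_peak=27/4 T=6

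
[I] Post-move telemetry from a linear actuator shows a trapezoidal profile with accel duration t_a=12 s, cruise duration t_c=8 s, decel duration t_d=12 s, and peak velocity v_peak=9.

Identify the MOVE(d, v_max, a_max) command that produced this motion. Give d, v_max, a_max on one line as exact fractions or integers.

d=180 v_max=9 a_max=3/4

a_max = 9/12 = 3/4
d_a = ½·9·12 = 54; d_c = 9·8 = 72
d = 2·54 + 72 = 180
t_c = 8 > 0 so v_max = 9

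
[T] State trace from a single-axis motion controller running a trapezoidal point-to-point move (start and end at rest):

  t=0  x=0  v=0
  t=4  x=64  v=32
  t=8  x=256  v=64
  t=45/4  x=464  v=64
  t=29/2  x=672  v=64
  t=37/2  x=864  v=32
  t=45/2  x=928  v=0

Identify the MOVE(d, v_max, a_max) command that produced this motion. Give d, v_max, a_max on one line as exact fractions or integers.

final state: t=45/2, x=928, v=0 → d = 928
a_max = (32−0)/(4−0) = 8
max v = 64 over t∈[8,29/2] → v_max = 64
check: 64·(8+13/2) = 928 ✓

d=928 v_max=64 a_max=8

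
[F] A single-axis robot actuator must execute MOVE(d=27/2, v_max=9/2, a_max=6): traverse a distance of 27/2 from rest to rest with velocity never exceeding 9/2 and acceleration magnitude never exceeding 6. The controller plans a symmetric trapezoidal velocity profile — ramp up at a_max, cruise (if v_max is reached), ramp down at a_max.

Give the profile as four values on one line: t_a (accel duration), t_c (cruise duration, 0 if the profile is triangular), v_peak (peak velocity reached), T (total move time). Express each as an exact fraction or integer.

t_a=3/4 t_c=9/4 v_peak=9/2 T=15/4

vₘ²/aₘ = (9/2)²/6 = 27/8
27/2 ≥ 27/8 ⇒ cruise phase
t_a = (9/2)/6 = 3/4; v_peak = 9/2
d_cruise = 27/2 − 27/8 = 81/8; t_c = (81/8)/(9/2) = 9/4
T = 2·3/4 + 9/4 = 15/4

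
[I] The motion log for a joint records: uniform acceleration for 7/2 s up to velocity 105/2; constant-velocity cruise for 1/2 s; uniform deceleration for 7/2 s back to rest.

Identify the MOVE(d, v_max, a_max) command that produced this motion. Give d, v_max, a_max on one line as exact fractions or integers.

d=210 v_max=105/2 a_max=15

a_max = (105/2)/(7/2) = 15
d_a = ½·105/2·7/2 = 735/8; d_c = 105/2·1/2 = 105/4
d = 2·735/8 + 105/4 = 210
t_c = 1/2 > 0 so v_max = 105/2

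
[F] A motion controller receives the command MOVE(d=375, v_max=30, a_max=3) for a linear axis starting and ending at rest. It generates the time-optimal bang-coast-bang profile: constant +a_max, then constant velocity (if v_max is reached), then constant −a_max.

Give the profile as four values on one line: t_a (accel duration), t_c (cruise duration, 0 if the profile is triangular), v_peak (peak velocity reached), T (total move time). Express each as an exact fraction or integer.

t_a=10 t_c=5/2 v_peak=30 T=45/2

v_max²/a_max = 30²/3 = 300
375 ≥ 300 ⇒ cruise phase
t_a = 30/3 = 10; v_peak = 30
d_cruise = 375 − 300 = 75; t_c = 75/30 = 5/2
T = 2·10 + 5/2 = 45/2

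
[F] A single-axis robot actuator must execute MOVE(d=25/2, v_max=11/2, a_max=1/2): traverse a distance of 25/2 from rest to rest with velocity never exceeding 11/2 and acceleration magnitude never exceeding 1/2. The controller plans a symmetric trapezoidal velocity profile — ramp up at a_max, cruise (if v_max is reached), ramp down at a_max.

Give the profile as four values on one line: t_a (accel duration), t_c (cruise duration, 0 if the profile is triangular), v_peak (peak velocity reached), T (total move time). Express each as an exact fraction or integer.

vₘ²/aₘ = (11/2)²/(1/2) = 121/2
25/2 < 121/2 ⇒ no cruise
v_peak = √(25/2·1/2) = √(25/4) = 5/2
t_a = (5/2)/(1/2) = 5; t_c = 0
T = 2·5 = 10

t_a=5 t_c=0 v_peak=5/2 T=10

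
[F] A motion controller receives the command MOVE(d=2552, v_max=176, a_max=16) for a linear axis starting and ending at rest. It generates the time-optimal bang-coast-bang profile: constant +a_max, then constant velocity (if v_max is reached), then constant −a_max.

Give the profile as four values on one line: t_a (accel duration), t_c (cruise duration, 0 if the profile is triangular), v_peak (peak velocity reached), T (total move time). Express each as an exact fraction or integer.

(v_max)²/a_max = 176²/16 = 1936
2552 ≥ 1936 → trapezoidal
t_a = 176/16 = 11; v_peak = 176
d_cruise = 2552 − 1936 = 616; t_c = 616/176 = 7/2
T = 2·11 + 7/2 = 51/2

t_a=11 t_c=7/2 v_peak=176 T=51/2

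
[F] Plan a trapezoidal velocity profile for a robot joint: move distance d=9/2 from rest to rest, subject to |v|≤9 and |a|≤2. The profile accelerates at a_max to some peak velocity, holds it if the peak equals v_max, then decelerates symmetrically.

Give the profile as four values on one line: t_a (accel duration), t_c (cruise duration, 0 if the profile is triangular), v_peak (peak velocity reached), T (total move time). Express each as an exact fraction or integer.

t_a=3/2 t_c=0 v_peak=3 T=3

vₘ²/aₘ = 9²/2 = 81/2
9/2 < 81/2 ⇒ no cruise
v_peak = √(9/2·2) = √9 = 3
t_a = 3/2; t_c = 0
T = 2·3/2 = 3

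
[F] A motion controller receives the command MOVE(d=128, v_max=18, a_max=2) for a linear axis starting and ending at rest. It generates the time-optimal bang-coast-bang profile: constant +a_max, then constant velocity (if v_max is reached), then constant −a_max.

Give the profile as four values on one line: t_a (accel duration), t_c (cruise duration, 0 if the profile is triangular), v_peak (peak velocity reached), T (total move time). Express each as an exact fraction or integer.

t_a=8 t_c=0 v_peak=16 T=16

(v_max)²/a_max = 18²/2 = 162
128 < 162 so t_c = 0
v_peak = √(128·2) = √256 = 16
t_a = 16/2 = 8; t_c = 0
T = 2·8 = 16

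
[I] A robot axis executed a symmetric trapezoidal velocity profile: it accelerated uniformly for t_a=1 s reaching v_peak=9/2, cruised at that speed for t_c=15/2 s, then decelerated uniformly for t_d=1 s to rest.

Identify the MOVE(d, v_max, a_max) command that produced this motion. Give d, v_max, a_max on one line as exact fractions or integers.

a_max = (9/2)/1 = 9/2
d_a = ½·9/2·1 = 9/4; d_c = 9/2·15/2 = 135/4
d = 2·9/4 + 135/4 = 153/4
t_c = 15/2 > 0 → v_max = v_peak = 9/2

d=153/4 v_max=9/2 a_max=9/2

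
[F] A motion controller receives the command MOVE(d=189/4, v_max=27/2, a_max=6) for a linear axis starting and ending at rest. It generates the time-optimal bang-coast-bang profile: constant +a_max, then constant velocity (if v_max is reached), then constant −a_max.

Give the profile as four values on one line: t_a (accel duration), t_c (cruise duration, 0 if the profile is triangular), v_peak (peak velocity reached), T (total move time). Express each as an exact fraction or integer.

v_max²/a_max = (27/2)²/6 = 243/8
189/4 ≥ 243/8 ⇒ cruise phase
t_a = (27/2)/6 = 9/4; v_peak = 27/2
d_cruise = 189/4 − 243/8 = 135/8; t_c = (135/8)/(27/2) = 5/4
T = 2·9/4 + 5/4 = 23/4

t_a=9/4 t_c=5/4 v_peak=27/2 T=23/4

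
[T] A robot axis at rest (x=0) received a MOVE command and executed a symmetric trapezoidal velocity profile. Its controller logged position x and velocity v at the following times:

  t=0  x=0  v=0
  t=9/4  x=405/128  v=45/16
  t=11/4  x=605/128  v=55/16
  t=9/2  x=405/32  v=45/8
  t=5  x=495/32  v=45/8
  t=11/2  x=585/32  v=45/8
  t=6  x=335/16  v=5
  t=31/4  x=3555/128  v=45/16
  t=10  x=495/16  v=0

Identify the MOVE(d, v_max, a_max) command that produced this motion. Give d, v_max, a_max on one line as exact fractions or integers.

final state: t=10, x=495/16, v=0 → d = 495/16
a_max = (45/16−0)/(9/4−0) = 5/4
max v = 45/8 over t∈[9/2,11/2] → v_max = 45/8
check: 45/8·(9/2+1) = 495/16 ✓

d=495/16 v_max=45/8 a_max=5/4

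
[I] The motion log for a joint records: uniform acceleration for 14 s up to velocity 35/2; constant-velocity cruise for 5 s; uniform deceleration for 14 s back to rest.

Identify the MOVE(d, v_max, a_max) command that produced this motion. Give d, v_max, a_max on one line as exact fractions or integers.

a_max = (35/2)/14 = 5/4
d_a = ½·35/2·14 = 245/2; d_c = 35/2·5 = 175/2
d = 2·245/2 + 175/2 = 665/2
t_c = 5 > 0 ⇒ limit active, v_max = 35/2

d=665/2 v_max=35/2 a_max=5/4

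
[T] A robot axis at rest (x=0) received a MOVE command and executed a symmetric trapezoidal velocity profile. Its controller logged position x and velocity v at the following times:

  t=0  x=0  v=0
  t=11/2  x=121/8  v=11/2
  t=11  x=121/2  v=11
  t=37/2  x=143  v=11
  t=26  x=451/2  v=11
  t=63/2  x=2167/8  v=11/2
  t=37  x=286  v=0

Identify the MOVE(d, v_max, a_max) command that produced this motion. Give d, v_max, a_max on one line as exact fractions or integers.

d=286 v_max=11 a_max=1

final state: t=37, x=286, v=0 → d = 286
a_max = (11/2−0)/(11/2−0) = 1
max v = 11 over t∈[11,26] → v_max = 11
check: 11·(11+15) = 286 ✓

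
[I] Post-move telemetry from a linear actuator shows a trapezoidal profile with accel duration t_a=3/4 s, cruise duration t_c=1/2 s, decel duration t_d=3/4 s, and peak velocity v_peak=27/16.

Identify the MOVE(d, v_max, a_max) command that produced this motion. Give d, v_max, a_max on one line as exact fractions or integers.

a_max = (27/16)/(3/4) = 9/4
d_a = ½·27/16·3/4 = 81/128; d_c = 27/16·1/2 = 27/32
d = 2·81/128 + 27/32 = 135/64
t_c = 1/2 > 0 → v_max = v_peak = 27/16

d=135/64 v_max=27/16 a_max=9/4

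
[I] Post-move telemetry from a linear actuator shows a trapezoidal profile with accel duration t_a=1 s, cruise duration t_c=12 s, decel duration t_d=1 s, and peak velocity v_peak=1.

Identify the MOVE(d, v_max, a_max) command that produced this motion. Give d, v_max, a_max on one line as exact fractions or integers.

a_max = 1/1 = 1
d_a = ½·1·1 = 1/2; d_c = 1·12 = 12
d = 2·1/2 + 12 = 13
t_c = 12 > 0 so v_max = 1

d=13 v_max=1 a_max=1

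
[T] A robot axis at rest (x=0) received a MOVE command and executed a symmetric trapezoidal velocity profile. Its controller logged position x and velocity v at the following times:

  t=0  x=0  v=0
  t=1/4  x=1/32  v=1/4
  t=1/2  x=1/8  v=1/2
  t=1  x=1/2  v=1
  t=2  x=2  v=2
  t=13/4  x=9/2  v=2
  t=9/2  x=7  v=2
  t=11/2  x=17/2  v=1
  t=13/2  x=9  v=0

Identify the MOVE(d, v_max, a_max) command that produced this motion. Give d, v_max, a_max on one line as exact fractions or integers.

final state: t=13/2, x=9, v=0 → d = 9
a_max = (1/4−0)/(1/4−0) = 1
max v = 2 over t∈[2,9/2] → v_max = 2
check: 2·(2+5/2) = 9 ✓

d=9 v_max=2 a_max=1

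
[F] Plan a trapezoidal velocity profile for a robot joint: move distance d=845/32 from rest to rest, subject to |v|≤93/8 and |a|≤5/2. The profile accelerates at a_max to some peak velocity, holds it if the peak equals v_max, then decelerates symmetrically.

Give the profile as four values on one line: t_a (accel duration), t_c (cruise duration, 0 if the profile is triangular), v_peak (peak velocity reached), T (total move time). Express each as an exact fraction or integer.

vₘ²/aₘ = (93/8)²/(5/2) = 8649/160
845/32 < 8649/160 ⇒ no cruise
v_peak = √(845/32·5/2) = √(4225/64) = 65/8
t_a = (65/8)/(5/2) = 13/4; t_c = 0
T = 2·13/4 = 13/2

t_a=13/4 t_c=0 v_peak=65/8 T=13/2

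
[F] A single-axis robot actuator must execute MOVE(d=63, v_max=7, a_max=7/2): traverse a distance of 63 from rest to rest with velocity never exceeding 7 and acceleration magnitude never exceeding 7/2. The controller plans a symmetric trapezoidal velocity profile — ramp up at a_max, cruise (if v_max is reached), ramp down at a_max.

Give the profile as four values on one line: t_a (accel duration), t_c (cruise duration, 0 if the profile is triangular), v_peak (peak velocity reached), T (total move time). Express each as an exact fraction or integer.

t_a=2 t_c=7 v_peak=7 T=11

vₘ²/aₘ = 7²/(7/2) = 14
63 ≥ 14 → trapezoidal
t_a = 7/(7/2) = 2; v_peak = 7
d_cruise = 63 − 14 = 49; t_c = 49/7 = 7
T = 2·2 + 7 = 11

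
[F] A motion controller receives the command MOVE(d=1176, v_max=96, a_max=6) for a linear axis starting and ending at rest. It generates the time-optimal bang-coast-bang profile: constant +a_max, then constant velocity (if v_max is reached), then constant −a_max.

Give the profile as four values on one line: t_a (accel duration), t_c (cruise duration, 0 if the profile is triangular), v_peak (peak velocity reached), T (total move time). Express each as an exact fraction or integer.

v_max²/a_max = 96²/6 = 1536
1176 < 1536 so t_c = 0
v_peak = √(1176·6) = √7056 = 84
t_a = 84/6 = 14; t_c = 0
T = 2·14 = 28

t_a=14 t_c=0 v_peak=84 T=28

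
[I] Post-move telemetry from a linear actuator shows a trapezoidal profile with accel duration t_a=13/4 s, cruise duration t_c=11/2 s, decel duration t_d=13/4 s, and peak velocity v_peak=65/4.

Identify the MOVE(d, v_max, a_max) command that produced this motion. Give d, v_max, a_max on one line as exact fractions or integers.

d=2275/16 v_max=65/4 a_max=5

a_max = (65/4)/(13/4) = 5
d_a = ½·65/4·13/4 = 845/32; d_c = 65/4·11/2 = 715/8
d = 2·845/32 + 715/8 = 2275/16
t_c = 11/2 > 0 → v_max = v_peak = 65/4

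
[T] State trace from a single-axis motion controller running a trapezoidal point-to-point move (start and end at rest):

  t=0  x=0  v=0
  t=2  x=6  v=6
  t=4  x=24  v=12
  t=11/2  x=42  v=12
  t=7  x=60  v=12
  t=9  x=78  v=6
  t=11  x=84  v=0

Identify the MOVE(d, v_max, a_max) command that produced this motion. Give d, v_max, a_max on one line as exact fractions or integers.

d=84 v_max=12 a_max=3

final state: t=11, x=84, v=0 → d = 84
a_max = (6−0)/(2−0) = 3
max v = 12 over t∈[4,7] → v_max = 12
check: 12·(4+3) = 84 ✓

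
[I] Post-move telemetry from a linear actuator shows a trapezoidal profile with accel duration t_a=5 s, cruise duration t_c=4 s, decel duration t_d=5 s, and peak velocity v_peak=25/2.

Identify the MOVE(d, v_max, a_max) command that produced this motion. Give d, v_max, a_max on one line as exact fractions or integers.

d=225/2 v_max=25/2 a_max=5/2

a_max = (25/2)/5 = 5/2
d_a = ½·25/2·5 = 125/4; d_c = 25/2·4 = 50
d = 2·125/4 + 50 = 225/2
t_c = 4 > 0 → v_max = v_peak = 25/2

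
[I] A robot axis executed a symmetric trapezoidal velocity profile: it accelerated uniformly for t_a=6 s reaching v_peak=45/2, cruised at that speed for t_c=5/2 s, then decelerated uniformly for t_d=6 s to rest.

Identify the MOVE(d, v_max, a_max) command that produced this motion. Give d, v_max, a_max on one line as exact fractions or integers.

a_max = (45/2)/6 = 15/4
d_a = ½·45/2·6 = 135/2; d_c = 45/2·5/2 = 225/4
d = 2·135/2 + 225/4 = 765/4
t_c = 5/2 > 0 → v_max = v_peak = 45/2

d=765/4 v_max=45/2 a_max=15/4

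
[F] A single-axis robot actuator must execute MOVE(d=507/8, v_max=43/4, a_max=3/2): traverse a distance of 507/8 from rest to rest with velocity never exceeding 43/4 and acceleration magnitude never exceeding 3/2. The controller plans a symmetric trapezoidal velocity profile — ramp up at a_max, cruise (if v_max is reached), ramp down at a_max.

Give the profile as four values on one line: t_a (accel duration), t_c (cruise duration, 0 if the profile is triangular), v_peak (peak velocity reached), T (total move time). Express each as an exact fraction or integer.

t_a=13/2 t_c=0 v_peak=39/4 T=13

(v_max)²/a_max = (43/4)²/(3/2) = 1849/24
507/8 < 1849/24 → triangular
v_peak = √(507/8·3/2) = √(1521/16) = 39/4
t_a = (39/4)/(3/2) = 13/2; t_c = 0
T = 2·13/2 = 13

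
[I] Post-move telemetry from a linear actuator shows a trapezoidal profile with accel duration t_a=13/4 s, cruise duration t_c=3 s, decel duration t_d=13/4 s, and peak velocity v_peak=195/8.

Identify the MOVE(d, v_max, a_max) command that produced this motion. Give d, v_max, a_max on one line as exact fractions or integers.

d=4875/32 v_max=195/8 a_max=15/2

a_max = (195/8)/(13/4) = 15/2
d_a = ½·195/8·13/4 = 2535/64; d_c = 195/8·3 = 585/8
d = 2·2535/64 + 585/8 = 4875/32
t_c = 3 > 0 so v_max = 195/8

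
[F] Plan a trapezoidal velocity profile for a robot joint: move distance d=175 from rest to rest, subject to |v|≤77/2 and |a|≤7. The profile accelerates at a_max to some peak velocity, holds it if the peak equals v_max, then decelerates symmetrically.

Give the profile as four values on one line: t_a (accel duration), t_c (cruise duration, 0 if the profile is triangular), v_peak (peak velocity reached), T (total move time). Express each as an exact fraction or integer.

(v_max)²/a_max = (77/2)²/7 = 847/4
175 < 847/4 so t_c = 0
v_peak = √(175·7) = √1225 = 35
t_a = 35/7 = 5; t_c = 0
T = 2·5 = 10

t_a=5 t_c=0 v_peak=35 T=10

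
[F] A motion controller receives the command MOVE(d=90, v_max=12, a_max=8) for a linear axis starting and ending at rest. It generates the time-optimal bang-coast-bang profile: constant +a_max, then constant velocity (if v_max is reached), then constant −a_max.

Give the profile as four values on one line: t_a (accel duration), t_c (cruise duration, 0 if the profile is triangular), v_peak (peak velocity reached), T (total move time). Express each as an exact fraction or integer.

(v_max)²/a_max = 12²/8 = 18
90 ≥ 18 → trapezoidal
t_a = 12/8 = 3/2; v_peak = 12
d_cruise = 90 − 18 = 72; t_c = 72/12 = 6
T = 2·3/2 + 6 = 9

t_a=3/2 t_c=6 v_peak=12 T=9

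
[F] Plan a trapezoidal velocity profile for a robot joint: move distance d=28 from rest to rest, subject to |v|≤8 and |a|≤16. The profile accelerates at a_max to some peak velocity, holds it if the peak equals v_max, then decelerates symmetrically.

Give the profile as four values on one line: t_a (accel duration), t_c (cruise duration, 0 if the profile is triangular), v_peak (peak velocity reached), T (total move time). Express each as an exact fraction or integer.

(v_max)²/a_max = 8²/16 = 4
28 ≥ 4 → trapezoidal
t_a = 8/16 = 1/2; v_peak = 8
d_cruise = 28 − 4 = 24; t_c = 24/8 = 3
T = 2·1/2 + 3 = 4

t_a=1/2 t_c=3 v_peak=8 T=4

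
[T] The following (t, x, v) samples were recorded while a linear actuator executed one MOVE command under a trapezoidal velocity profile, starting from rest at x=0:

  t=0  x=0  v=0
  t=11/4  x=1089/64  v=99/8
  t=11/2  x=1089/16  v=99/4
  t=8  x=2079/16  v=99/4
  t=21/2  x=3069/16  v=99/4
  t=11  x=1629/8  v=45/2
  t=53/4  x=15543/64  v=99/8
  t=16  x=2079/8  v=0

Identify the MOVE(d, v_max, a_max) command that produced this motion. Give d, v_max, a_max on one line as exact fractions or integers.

final state: t=16, x=2079/8, v=0 → d = 2079/8
a_max = (99/8−0)/(11/4−0) = 9/2
max v = 99/4 over t∈[11/2,21/2] → v_max = 99/4
check: 99/4·(11/2+5) = 2079/8 ✓

d=2079/8 v_max=99/4 a_max=9/2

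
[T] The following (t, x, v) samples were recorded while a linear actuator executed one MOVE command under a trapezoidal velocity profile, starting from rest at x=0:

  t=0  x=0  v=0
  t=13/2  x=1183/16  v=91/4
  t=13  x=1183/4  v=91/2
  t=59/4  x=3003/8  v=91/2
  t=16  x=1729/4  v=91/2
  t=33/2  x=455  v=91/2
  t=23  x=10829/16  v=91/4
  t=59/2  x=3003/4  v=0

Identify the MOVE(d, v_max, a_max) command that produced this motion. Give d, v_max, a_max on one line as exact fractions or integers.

d=3003/4 v_max=91/2 a_max=7/2

final state: t=59/2, x=3003/4, v=0 → d = 3003/4
a_max = (91/4−0)/(13/2−0) = 7/2
max v = 91/2 over t∈[13,33/2] → v_max = 91/2
check: 91/2·(13+7/2) = 3003/4 ✓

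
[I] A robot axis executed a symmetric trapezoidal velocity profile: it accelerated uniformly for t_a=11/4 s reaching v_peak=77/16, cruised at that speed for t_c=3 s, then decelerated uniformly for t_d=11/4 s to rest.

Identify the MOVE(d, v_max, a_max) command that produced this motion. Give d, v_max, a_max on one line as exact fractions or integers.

a_max = (77/16)/(11/4) = 7/4
d_a = ½·77/16·11/4 = 847/128; d_c = 77/16·3 = 231/16
d = 2·847/128 + 231/16 = 1771/64
t_c = 3 > 0 → v_max = v_peak = 77/16

d=1771/64 v_max=77/16 a_max=7/4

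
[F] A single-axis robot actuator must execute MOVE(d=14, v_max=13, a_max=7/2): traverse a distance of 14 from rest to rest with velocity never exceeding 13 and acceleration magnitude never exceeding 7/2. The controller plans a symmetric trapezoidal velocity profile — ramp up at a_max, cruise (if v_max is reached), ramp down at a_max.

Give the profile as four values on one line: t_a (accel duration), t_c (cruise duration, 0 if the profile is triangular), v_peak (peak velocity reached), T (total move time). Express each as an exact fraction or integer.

v_max²/a_max = 13²/(7/2) = 338/7
14 < 338/7 → triangular
v_peak = √(14·7/2) = √49 = 7
t_a = 7/(7/2) = 2; t_c = 0
T = 2·2 = 4

t_a=2 t_c=0 v_peak=7 T=4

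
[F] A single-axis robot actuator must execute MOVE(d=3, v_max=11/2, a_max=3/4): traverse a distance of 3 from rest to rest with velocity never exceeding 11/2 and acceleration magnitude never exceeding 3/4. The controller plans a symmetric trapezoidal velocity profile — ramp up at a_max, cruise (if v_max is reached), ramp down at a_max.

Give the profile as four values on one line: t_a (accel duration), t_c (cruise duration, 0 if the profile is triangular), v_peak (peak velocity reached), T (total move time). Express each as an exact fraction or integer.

t_a=2 t_c=0 v_peak=3/2 T=4

v_max²/a_max = (11/2)²/(3/4) = 121/3
3 < 121/3 → triangular
v_peak = √(3·3/4) = √(9/4) = 3/2
t_a = (3/2)/(3/4) = 2; t_c = 0
T = 2·2 = 4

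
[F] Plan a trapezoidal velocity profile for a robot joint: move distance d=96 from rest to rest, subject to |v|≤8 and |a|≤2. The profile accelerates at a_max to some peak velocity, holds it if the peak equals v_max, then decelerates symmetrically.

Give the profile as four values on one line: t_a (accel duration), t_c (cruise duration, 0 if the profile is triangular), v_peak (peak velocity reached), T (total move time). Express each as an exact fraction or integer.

(v_max)²/a_max = 8²/2 = 32
96 ≥ 32 → trapezoidal
t_a = 8/2 = 4; v_peak = 8
d_cruise = 96 − 32 = 64; t_c = 64/8 = 8
T = 2·4 + 8 = 16

t_a=4 t_c=8 v_peak=8 T=16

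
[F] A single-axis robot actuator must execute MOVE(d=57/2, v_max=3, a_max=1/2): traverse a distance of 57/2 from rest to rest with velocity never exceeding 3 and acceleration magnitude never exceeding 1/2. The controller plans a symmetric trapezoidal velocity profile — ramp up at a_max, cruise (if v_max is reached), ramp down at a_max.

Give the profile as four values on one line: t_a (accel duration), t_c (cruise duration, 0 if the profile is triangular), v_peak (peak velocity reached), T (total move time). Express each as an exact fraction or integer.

(v_max)²/a_max = 3²/(1/2) = 18
57/2 ≥ 18 so v_max reached
t_a = 3/(1/2) = 6; v_peak = 3
d_cruise = 57/2 − 18 = 21/2; t_c = (21/2)/3 = 7/2
T = 2·6 + 7/2 = 31/2

t_a=6 t_c=7/2 v_peak=3 T=31/2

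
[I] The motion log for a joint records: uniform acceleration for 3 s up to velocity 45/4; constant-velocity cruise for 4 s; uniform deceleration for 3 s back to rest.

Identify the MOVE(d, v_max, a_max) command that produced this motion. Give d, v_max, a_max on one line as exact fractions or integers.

d=315/4 v_max=45/4 a_max=15/4

a_max = (45/4)/3 = 15/4
d_a = ½·45/4·3 = 135/8; d_c = 45/4·4 = 45
d = 2·135/8 + 45 = 315/4
t_c = 4 > 0 ⇒ limit active, v_max = 45/4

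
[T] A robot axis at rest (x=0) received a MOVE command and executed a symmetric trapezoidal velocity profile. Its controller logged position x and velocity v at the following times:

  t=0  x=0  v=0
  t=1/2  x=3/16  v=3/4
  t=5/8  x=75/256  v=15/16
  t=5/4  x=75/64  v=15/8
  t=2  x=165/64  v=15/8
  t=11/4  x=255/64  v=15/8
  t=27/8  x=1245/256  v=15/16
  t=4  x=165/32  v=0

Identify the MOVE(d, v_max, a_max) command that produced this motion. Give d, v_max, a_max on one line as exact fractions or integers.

final state: t=4, x=165/32, v=0 → d = 165/32
a_max = (3/4−0)/(1/2−0) = 3/2
max v = 15/8 over t∈[5/4,11/4] → v_max = 15/8
check: 15/8·(5/4+3/2) = 165/32 ✓

d=165/32 v_max=15/8 a_max=3/2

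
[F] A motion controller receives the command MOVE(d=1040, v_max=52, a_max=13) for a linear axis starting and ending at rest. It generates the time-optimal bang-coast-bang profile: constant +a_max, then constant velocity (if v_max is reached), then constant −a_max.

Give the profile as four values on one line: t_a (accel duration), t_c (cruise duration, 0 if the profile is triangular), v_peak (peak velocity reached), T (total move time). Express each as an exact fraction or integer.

(v_max)²/a_max = 52²/13 = 208
1040 ≥ 208 ⇒ cruise phase
t_a = 52/13 = 4; v_peak = 52
d_cruise = 1040 − 208 = 832; t_c = 832/52 = 16
T = 2·4 + 16 = 24

t_a=4 t_c=16 v_peak=52 T=24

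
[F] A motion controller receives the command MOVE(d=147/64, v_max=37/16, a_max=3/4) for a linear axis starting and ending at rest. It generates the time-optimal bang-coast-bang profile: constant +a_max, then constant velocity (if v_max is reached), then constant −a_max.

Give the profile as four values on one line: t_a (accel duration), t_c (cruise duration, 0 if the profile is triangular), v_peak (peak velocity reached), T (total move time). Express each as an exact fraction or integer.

t_a=7/4 t_c=0 v_peak=21/16 T=7/2

v_max²/a_max = (37/16)²/(3/4) = 1369/192
147/64 < 1369/192 so t_c = 0
v_peak = √(147/64·3/4) = √(441/256) = 21/16
t_a = (21/16)/(3/4) = 7/4; t_c = 0
T = 2·7/4 = 7/2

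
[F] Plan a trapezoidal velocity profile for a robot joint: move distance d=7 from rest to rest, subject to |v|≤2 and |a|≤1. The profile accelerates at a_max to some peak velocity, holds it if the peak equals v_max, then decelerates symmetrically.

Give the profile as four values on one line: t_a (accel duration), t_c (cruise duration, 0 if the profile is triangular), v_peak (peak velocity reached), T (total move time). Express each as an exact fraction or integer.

(v_max)²/a_max = 2²/1 = 4
7 ≥ 4 ⇒ cruise phase
t_a = 2/1 = 2; v_peak = 2
d_cruise = 7 − 4 = 3; t_c = 3/2
T = 2·2 + 3/2 = 11/2

t_a=2 t_c=3/2 v_peak=2 T=11/2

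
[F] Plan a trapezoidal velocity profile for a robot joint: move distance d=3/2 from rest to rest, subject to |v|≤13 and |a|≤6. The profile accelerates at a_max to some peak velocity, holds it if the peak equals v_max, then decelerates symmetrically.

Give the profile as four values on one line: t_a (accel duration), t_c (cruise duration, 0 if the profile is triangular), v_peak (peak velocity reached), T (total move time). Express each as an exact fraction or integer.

t_a=1/2 t_c=0 v_peak=3 T=1

v_max²/a_max = 13²/6 = 169/6
3/2 < 169/6 → triangular
v_peak = √(3/2·6) = √9 = 3
t_a = 3/6 = 1/2; t_c = 0
T = 2·1/2 = 1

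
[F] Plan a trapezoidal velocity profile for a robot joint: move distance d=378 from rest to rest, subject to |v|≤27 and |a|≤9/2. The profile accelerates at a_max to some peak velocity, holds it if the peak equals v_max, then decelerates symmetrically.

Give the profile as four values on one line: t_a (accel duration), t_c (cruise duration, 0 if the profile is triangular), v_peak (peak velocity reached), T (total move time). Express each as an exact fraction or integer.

t_a=6 t_c=8 v_peak=27 T=20

(v_max)²/a_max = 27²/(9/2) = 162
378 ≥ 162 so v_max reached
t_a = 27/(9/2) = 6; v_peak = 27
d_cruise = 378 − 162 = 216; t_c = 216/27 = 8
T = 2·6 + 8 = 20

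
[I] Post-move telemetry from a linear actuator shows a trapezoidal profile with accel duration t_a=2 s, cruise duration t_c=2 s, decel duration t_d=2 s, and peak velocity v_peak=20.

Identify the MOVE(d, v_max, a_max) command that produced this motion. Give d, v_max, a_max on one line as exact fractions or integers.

d=80 v_max=20 a_max=10

a_max = 20/2 = 10
d_a = ½·20·2 = 20; d_c = 20·2 = 40
d = 2·20 + 40 = 80
t_c = 2 > 0 → v_max = v_peak = 20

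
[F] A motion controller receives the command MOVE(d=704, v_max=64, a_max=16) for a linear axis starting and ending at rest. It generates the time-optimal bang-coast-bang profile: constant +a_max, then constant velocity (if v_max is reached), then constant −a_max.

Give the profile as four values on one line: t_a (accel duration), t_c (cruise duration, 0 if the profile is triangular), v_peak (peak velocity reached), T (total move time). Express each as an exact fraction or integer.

(v_max)²/a_max = 64²/16 = 256
704 ≥ 256 ⇒ cruise phase
t_a = 64/16 = 4; v_peak = 64
d_cruise = 704 − 256 = 448; t_c = 448/64 = 7
T = 2·4 + 7 = 15

t_a=4 t_c=7 v_peak=64 T=15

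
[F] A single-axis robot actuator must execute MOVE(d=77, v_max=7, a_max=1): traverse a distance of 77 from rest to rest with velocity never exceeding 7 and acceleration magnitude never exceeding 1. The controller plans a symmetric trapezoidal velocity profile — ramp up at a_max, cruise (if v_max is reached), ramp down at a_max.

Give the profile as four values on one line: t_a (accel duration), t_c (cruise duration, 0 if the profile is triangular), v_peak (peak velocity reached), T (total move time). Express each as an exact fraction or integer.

vₘ²/aₘ = 7²/1 = 49
77 ≥ 49 → trapezoidal
t_a = 7/1 = 7; v_peak = 7
d_cruise = 77 − 49 = 28; t_c = 28/7 = 4
T = 2·7 + 4 = 18

t_a=7 t_c=4 v_peak=7 T=18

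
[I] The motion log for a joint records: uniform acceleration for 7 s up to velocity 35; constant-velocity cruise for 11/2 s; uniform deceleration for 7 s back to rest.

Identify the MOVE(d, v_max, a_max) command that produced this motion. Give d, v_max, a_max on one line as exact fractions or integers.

d=875/2 v_max=35 a_max=5

a_max = 35/7 = 5
d_a = ½·35·7 = 245/2; d_c = 35·11/2 = 385/2
d = 2·245/2 + 385/2 = 875/2
t_c = 11/2 > 0 → v_max = v_peak = 35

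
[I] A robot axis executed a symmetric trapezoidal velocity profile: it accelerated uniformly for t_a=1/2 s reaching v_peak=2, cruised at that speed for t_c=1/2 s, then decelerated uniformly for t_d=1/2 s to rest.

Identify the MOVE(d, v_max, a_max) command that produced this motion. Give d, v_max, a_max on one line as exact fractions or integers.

a_max = 2/(1/2) = 4
d_a = ½·2·1/2 = 1/2; d_c = 2·1/2 = 1
d = 2·1/2 + 1 = 2
t_c = 1/2 > 0 ⇒ limit active, v_max = 2

d=2 v_max=2 a_max=4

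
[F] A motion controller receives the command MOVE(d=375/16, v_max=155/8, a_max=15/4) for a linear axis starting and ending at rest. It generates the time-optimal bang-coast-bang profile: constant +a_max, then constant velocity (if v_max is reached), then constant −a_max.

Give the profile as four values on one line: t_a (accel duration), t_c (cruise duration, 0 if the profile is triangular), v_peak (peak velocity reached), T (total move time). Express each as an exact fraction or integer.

t_a=5/2 t_c=0 v_peak=75/8 T=5

(v_max)²/a_max = (155/8)²/(15/4) = 4805/48
375/16 < 4805/48 ⇒ no cruise
v_peak = √(375/16·15/4) = √(5625/64) = 75/8
t_a = (75/8)/(15/4) = 5/2; t_c = 0
T = 2·5/2 = 5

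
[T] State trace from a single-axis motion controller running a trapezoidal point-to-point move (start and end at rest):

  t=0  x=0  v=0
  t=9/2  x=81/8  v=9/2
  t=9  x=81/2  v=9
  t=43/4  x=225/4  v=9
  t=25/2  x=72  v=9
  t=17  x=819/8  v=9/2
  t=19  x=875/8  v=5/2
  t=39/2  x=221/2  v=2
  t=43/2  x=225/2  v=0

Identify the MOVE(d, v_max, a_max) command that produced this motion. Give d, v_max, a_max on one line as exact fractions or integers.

d=225/2 v_max=9 a_max=1

final state: t=43/2, x=225/2, v=0 → d = 225/2
a_max = (9/2−0)/(9/2−0) = 1
max v = 9 over t∈[9,25/2] → v_max = 9
check: 9·(9+7/2) = 225/2 ✓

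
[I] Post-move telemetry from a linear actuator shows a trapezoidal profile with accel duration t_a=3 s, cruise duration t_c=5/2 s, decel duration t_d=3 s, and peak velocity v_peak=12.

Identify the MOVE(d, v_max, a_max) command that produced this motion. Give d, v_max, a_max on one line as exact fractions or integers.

a_max = 12/3 = 4
d_a = ½·12·3 = 18; d_c = 12·5/2 = 30
d = 2·18 + 30 = 66
t_c = 5/2 > 0 → v_max = v_peak = 12

d=66 v_max=12 a_max=4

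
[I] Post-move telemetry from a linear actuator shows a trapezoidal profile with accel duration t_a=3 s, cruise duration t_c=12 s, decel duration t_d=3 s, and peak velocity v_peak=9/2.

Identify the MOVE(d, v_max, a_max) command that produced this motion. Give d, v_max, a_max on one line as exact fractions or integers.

d=135/2 v_max=9/2 a_max=3/2

a_max = (9/2)/3 = 3/2
d_a = ½·9/2·3 = 27/4; d_c = 9/2·12 = 54
d = 2·27/4 + 54 = 135/2
t_c = 12 > 0 → v_max = v_peak = 9/2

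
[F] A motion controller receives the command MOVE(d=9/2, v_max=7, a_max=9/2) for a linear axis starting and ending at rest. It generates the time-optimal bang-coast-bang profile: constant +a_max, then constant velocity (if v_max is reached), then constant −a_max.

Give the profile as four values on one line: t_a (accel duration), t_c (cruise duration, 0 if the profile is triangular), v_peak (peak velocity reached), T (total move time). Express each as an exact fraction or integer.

t_a=1 t_c=0 v_peak=9/2 T=2

vₘ²/aₘ = 7²/(9/2) = 98/9
9/2 < 98/9 → triangular
v_peak = √(9/2·9/2) = √(81/4) = 9/2
t_a = (9/2)/(9/2) = 1; t_c = 0
T = 2·1 = 2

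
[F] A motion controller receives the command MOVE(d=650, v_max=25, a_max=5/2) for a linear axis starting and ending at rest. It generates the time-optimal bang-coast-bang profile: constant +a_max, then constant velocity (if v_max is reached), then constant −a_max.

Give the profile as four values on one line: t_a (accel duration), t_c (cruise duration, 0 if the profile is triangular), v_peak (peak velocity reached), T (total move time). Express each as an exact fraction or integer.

vₘ²/aₘ = 25²/(5/2) = 250
650 ≥ 250 → trapezoidal
t_a = 25/(5/2) = 10; v_peak = 25
d_cruise = 650 − 250 = 400; t_c = 400/25 = 16
T = 2·10 + 16 = 36

t_a=10 t_c=16 v_peak=25 T=36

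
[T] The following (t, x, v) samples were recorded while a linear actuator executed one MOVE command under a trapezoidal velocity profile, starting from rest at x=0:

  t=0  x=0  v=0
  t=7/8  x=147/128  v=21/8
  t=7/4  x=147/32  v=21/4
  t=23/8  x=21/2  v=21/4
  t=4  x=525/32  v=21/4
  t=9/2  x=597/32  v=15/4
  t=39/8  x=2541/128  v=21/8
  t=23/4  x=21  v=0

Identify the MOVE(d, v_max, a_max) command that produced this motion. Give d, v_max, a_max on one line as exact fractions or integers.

final state: t=23/4, x=21, v=0 → d = 21
a_max = (21/8−0)/(7/8−0) = 3
max v = 21/4 over t∈[7/4,4] → v_max = 21/4
check: 21/4·(7/4+9/4) = 21 ✓

d=21 v_max=21/4 a_max=3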